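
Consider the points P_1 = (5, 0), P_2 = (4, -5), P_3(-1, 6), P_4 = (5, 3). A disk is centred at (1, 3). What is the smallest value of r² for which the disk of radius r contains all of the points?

The required radius is the distance from (1, 3) to the farthest point.
Squared distances: 25, 73, 13, 16.
Maximum is 73, attained at P_2.

73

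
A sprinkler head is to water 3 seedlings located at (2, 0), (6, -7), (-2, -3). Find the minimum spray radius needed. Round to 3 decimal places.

Call the three points A, B, C in the order given.
Side lengths²: AB² = 65, AC² = 25, BC² = 80.
Since BC² = 80 < 65 + 25 = 90, the triangle is acute, so the smallest enclosing circle is the circumcircle.
Circumcentre = (2.25, -4.5), r² = 20.3125.
r = √(20.3125) ≈ 4.507.

4.507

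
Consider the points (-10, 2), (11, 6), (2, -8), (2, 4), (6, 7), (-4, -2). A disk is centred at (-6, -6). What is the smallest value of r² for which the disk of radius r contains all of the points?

The required radius is the distance from (-6, -6) to the farthest point.
Squared distances: 80, 433, 68, 164, 313, 20.
Maximum is 433, attained at (11, 6).

433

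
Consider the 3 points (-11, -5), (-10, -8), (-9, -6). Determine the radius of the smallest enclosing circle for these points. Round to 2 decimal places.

1.58

Call the three points A, B, C in the order given.
Side lengths²: AB² = 10, AC² = 5, BC² = 5.
Since AB² = 10 ≥ 5 + 5 = 10, the angle opposite AB is not acute, so the smallest enclosing circle has AB as diameter.
Centre = midpoint of AB = (-10.5, -6.5), r² = 10/4 = 2.5.
r = √(2.5) ≈ 1.58.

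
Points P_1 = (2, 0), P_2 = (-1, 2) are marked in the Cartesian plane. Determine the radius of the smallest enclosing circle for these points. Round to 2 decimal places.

The smallest circle enclosing two points has them as diameter endpoints.
Centre = midpoint = (0.5, 1); r² = |P_1P_2|²/4 = 13/4 = 3.25.
r = √(3.25) ≈ 1.80.

1.80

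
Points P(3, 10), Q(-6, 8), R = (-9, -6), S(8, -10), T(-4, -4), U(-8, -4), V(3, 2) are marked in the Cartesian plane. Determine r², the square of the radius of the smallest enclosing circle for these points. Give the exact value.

130

By Welzl's lemma the MEC is supported by two points (diametrically opposite) or three points (on a circumcircle).
The farthest pair is Q–S with squared distance 520. The circle on this segment as diameter has centre (1, -1) and r² = 520/4 = 130.
Check P: distance² to centre = 125 ≤ 130, so it lies inside.
All remaining points lie in this disk, and no smaller disk contains both endpoints, so this is the minimum enclosing circle.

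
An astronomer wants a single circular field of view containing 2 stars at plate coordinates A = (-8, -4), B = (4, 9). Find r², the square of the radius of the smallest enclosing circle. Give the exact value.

78.25

The smallest circle enclosing two points has them as diameter endpoints.
Centre = midpoint = (-2, 2.5); r² = |AB|²/4 = 313/4 = 78.25.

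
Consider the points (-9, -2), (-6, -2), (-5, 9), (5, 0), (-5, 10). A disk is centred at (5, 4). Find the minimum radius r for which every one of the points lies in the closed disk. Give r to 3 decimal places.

The required radius is the distance from (5, 4) to the farthest point.
Squared distances: 232, 157, 125, 16, 136.
Maximum is 232, attained at (-9, -2).
r = √232 ≈ 15.232.

15.232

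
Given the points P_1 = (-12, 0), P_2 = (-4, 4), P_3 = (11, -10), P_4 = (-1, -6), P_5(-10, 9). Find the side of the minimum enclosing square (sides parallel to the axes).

The bounding box has width 23 and height 19.
An axis-aligned square enclosing the set must have side ≥ max(width, height).
So the minimum side is max(23, 19) = 23.

23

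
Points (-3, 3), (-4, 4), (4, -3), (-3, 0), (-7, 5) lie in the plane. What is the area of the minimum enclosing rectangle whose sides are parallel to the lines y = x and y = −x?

38

In coordinates u = x + y, v = x − y the rectangle is axis-aligned; the map (x,y)→(u,v) scales areas by 2.
u-values: 0, 0, 1, -3, -2; range = 1 − (-3) = 4.
v-values: -6, -8, 7, -3, -12; range = 7 − (-12) = 19.
Area = (4 × 19) / 2 = 38.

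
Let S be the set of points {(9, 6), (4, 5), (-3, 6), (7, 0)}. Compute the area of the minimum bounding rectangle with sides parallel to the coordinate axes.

x ranges over [-3, 9], width 12.
y ranges over [0, 6], height 6.
Area = 12 × 6 = 72.

72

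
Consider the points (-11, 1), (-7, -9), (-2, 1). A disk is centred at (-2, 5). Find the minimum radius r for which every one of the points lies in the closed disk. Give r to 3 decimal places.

14.866

The required radius is the distance from (-2, 5) to the farthest point.
Squared distances: 97, 221, 16.
Maximum is 221, attained at (-7, -9).
r = √221 ≈ 14.866.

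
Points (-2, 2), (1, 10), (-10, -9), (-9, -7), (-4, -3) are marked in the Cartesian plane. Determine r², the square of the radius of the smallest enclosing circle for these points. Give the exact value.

The minimum enclosing circle of a finite set is fixed by two of the points (as a diameter) or three (as a circumcircle).
The farthest pair is (1, 10)–(-10, -9) with squared distance 482. The circle on this segment as diameter has centre (-4.5, 0.5) and r² = 482/4 = 120.5.
Check (-2, 2): distance² to centre = 8.5 ≤ 120.5, so it lies inside.
All remaining points lie in this disk, and no smaller disk contains both endpoints, so this is the minimum enclosing circle.

120.5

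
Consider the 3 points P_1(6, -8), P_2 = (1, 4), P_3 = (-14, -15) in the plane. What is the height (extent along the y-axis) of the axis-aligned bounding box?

max y = 4, min y = -15, so height = 19.

19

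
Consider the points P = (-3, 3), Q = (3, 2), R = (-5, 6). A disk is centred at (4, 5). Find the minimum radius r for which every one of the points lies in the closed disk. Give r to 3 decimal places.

The required radius is the distance from (4, 5) to the farthest point.
Squared distances: 53, 10, 82.
Maximum is 82, attained at R.
r = √82 ≈ 9.055.

9.055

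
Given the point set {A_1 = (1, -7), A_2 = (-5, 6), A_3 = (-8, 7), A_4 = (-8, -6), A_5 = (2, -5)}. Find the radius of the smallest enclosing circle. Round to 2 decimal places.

8.32

A smallest enclosing disk is always determined by at most three of the input points on its boundary.
The farthest pair is A_1–A_3 with squared distance 277. The circle on this segment as diameter has centre (-3.5, 0) and r² = 277/4 = 69.25.
Check A_2: distance² to centre = 38.25 ≤ 69.25, so it lies inside.
All remaining points lie in this disk, and no smaller disk contains both endpoints, so this is the minimum enclosing circle.
r = √(69.25) ≈ 8.32.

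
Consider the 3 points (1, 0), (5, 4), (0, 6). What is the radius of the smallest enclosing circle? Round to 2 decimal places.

3.31

Call the three points A, B, C in the order given.
Side lengths²: AB² = 32, AC² = 37, BC² = 29.
Since AC² = 37 < 32 + 29 = 61, the triangle is acute, so the smallest enclosing circle is the circumcircle.
Circumcentre = (25/14, 45/14), r² = 1073/98.
r = √(1073/98) ≈ 3.31.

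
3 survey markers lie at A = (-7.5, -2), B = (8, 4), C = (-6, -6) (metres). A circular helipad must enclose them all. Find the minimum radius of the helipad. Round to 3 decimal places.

8.602

Side lengths²: AB² = 276.25, AC² = 18.25, BC² = 296.
Since BC² = 296 ≥ 276.25 + 18.25 = 294.5, the angle opposite BC is not acute, so the smallest enclosing circle has BC as diameter.
Centre = midpoint of BC = (1, -1), r² = 296/4 = 74.
r = √74 ≈ 8.602.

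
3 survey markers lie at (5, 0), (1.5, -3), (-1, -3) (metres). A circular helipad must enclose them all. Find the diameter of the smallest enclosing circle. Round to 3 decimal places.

Call the three points A, B, C in the order given.
Side lengths²: AB² = 21.25, AC² = 45, BC² = 6.25.
Since AC² = 45 ≥ 21.25 + 6.25 = 27.5, the angle opposite AC is not acute, so the smallest enclosing circle has AC as diameter.
Centre = midpoint of AC = (2, -1.5), r² = 45/4 = 11.25.
Diameter = 2r = 2√(11.25) ≈ 6.708.

6.708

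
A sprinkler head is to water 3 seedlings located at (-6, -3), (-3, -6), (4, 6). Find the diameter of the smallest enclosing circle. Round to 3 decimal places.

13.912

Call the three points A, B, C in the order given.
Side lengths²: AB² = 18, AC² = 181, BC² = 193.
Since BC² = 193 < 181 + 18 = 199, the triangle is acute, so the smallest enclosing circle is the circumcircle.
Circumcentre = (7/38, 7/38), r² = 34933/722.
Diameter = 2r = 2√(34933/722) ≈ 13.912.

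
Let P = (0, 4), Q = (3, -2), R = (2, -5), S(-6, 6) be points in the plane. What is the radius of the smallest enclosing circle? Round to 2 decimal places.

6.80

The minimum enclosing circle of a finite set is fixed by two of the points (as a diameter) or three (as a circumcircle).
The farthest pair is R–S with squared distance 185. The circle on this segment as diameter has centre (-2, 0.5) and r² = 185/4 = 46.25.
Check P: distance² to centre = 16.25 ≤ 46.25, so it lies inside.
All remaining points lie in this disk, and no smaller disk contains both endpoints, so this is the minimum enclosing circle.
r = √(46.25) ≈ 6.80.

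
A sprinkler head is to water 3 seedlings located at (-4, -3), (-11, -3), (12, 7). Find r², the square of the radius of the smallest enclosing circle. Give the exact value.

157.25

Call the three points A, B, C in the order given.
Side lengths²: AB² = 49, AC² = 356, BC² = 629.
Since BC² = 629 ≥ 356 + 49 = 405, the angle opposite BC is not acute, so the smallest enclosing circle has BC as diameter.
Centre = midpoint of BC = (0.5, 2), r² = 629/4 = 157.25.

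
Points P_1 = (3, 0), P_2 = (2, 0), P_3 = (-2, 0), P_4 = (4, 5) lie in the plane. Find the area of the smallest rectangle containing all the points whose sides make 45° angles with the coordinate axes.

In coordinates u = x + y, v = x − y the rectangle is axis-aligned; the map (x,y)→(u,v) scales areas by 2.
u-values: 3, 2, -2, 9; range = 9 − (-2) = 11.
v-values: 3, 2, -2, -1; range = 3 − (-2) = 5.
Area = (11 × 5) / 2 = 27.5.

27.5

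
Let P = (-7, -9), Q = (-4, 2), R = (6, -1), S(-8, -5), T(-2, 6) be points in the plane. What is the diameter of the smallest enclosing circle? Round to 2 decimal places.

16.55

The minimum enclosing circle is determined by three boundary points: P, R, T.
Their circumcentre is (-135/62, -141/62) with r² = 131645/1922.
The farthest remaining point S is at distance² 79441/1922 ≤ 131645/1922.
Diameter = 2r = 2√(131645/1922) ≈ 16.55.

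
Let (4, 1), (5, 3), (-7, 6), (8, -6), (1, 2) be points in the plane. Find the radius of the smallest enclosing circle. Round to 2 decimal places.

The farthest pair is (-7, 6)–(8, -6) with squared distance 369. The circle on this segment as diameter has centre (0.5, 0) and r² = 369/4 = 92.25.
Check (4, 1): distance² to centre = 13.25 ≤ 92.25, so it lies inside.
All remaining points lie in this disk, and no smaller disk contains both endpoints, so this is the minimum enclosing circle.
r = √(92.25) ≈ 9.60.

9.60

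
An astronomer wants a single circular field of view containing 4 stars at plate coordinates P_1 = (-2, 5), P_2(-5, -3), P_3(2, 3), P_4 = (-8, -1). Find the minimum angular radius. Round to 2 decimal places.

The farthest pair is P_3–P_4 with squared distance 116. The circle on this segment as diameter has centre (-3, 1) and r² = 116/4 = 29.
Check P_1: distance² to centre = 17 ≤ 29, so it lies inside.
All remaining points lie in this disk, and no smaller disk contains both endpoints, so this is the minimum enclosing circle.
r = √29 ≈ 5.39.

5.39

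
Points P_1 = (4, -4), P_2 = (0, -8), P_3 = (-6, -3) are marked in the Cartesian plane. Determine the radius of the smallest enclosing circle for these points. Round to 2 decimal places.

Side lengths²: P_1P_2² = 32, P_1P_3² = 101, P_2P_3² = 61.
Since P_1P_3² = 101 ≥ 61 + 32 = 93, the angle opposite P_1P_3 is not acute, so the smallest enclosing circle has P_1P_3 as diameter.
Centre = midpoint of P_1P_3 = (-1, -3.5), r² = 101/4 = 25.25.
r = √(25.25) ≈ 5.02.

5.02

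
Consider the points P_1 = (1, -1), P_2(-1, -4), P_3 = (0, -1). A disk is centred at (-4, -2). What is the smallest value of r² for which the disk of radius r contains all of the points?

The required radius is the distance from (-4, -2) to the farthest point.
Squared distances: 26, 13, 17.
Maximum is 26, attained at P_1.

26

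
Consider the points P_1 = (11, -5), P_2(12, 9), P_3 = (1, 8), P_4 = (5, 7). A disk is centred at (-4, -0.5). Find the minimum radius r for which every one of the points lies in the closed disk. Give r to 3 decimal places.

The required radius is the distance from (-4, -0.5) to the farthest point.
Squared distances: 245.25, 346.25, 97.25, 137.25.
Maximum is 346.25, attained at P_2.
r = √(346.25) ≈ 18.608.

18.608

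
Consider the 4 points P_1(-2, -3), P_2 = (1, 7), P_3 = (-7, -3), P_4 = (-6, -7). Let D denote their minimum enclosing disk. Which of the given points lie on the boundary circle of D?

The minimum enclosing circle of a finite set is fixed by two of the points (as a diameter) or three (as a circumcircle).
The farthest pair is P_2–P_4 with squared distance 245. The circle on this segment as diameter has centre (-2.5, 0) and r² = 245/4 = 61.25.
Check P_1: distance² to centre = 9.25 ≤ 61.25, so it lies inside.
All remaining points lie in this disk, and no smaller disk contains both endpoints, so this is the minimum enclosing circle.
The points at distance exactly r from the centre are P_2, P_4 — 2 points.

P_2, P_4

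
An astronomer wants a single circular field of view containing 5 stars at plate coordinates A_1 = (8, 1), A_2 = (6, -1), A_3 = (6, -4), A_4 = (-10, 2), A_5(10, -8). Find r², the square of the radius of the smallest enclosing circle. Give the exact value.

The minimum enclosing circle of a finite set is fixed by two of the points (as a diameter) or three (as a circumcircle).
The farthest pair is A_4–A_5 with squared distance 500. The circle on this segment as diameter has centre (0, -3) and r² = 500/4 = 125.
Check A_1: distance² to centre = 80 ≤ 125, so it lies inside.
All remaining points lie in this disk, and no smaller disk contains both endpoints, so this is the minimum enclosing circle.

125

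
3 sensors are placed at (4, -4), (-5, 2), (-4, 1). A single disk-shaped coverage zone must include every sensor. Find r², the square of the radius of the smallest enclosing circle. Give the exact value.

29.25

Call the three points A, B, C in the order given.
Side lengths²: AB² = 117, AC² = 89, BC² = 2.
Since AB² = 117 ≥ 89 + 2 = 91, the angle opposite AB is not acute, so the smallest enclosing circle has AB as diameter.
Centre = midpoint of AB = (-0.5, -1), r² = 117/4 = 29.25.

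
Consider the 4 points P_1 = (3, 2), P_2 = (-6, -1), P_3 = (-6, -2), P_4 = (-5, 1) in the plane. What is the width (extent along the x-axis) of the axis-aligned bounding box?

9

max x = 3, min x = -6, so width = 9.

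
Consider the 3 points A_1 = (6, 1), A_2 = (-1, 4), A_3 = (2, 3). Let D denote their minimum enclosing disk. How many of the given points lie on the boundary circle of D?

Side lengths²: A_1A_2² = 58, A_1A_3² = 20, A_2A_3² = 10.
Since A_1A_2² = 58 ≥ 20 + 10 = 30, the angle opposite A_1A_2 is not acute, so the smallest enclosing circle has A_1A_2 as diameter.
Centre = midpoint of A_1A_2 = (2.5, 2.5), r² = 58/4 = 14.5.
The points at distance exactly r from the centre are A_1, A_2 — 2 points.

2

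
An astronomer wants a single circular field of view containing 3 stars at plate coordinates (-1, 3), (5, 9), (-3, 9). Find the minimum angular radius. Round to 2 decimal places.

Call the three points A, B, C in the order given.
Side lengths²: AB² = 72, AC² = 40, BC² = 64.
Since AB² = 72 < 64 + 40 = 104, the triangle is acute, so the smallest enclosing circle is the circumcircle.
Circumcentre = (1, 7), r² = 20.
r = √20 ≈ 4.47.

4.47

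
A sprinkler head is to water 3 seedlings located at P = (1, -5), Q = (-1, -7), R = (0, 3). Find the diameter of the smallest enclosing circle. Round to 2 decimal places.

10.05

Side lengths²: PQ² = 8, PR² = 65, QR² = 101.
Since QR² = 101 ≥ 65 + 8 = 73, the angle opposite QR is not acute, so the smallest enclosing circle has QR as diameter.
Centre = midpoint of QR = (-0.5, -2), r² = 101/4 = 25.25.
Diameter = 2r = 2√(25.25) ≈ 10.05.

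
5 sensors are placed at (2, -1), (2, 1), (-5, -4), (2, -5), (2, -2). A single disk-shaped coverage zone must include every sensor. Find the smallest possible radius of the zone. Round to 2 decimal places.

4.34

By Welzl's lemma the MEC is supported by two points (diametrically opposite) or three points (on a circumcircle).
The minimum enclosing circle is determined by three boundary points: (2, 1), (-5, -4), (2, -5).
Their circumcentre is (-8/7, -2) with r² = 925/49.
The farthest remaining point (2, -1) is at distance² 533/49 ≤ 925/49.
r = √(925/49) ≈ 4.34.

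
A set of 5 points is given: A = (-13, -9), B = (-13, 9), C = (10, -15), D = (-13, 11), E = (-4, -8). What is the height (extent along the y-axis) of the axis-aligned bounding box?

max y = 11, min y = -15, so height = 26.

26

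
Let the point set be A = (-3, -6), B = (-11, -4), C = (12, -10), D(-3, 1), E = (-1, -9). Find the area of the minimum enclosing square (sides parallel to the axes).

529

The bounding box has width 23 and height 11.
An axis-aligned square enclosing the set must have side ≥ max(width, height).
So the minimum side is max(23, 11) = 23.
Area = 23² = 529.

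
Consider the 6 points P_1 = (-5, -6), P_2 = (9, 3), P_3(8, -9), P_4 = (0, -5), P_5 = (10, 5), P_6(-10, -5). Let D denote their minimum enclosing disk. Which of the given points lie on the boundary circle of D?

P_3, P_5, P_6

The minimum enclosing circle of a finite set is fixed by two of the points (as a diameter) or three (as a circumcircle).
The minimum enclosing circle is determined by three boundary points: P_3, P_5, P_6.
Their circumcentre is (5/13, -10/13) with r² = 21250/169.
The farthest remaining point P_2 is at distance² 14945/169 ≤ 21250/169.
The points at distance exactly r from the centre are P_3, P_5, P_6 — 3 points.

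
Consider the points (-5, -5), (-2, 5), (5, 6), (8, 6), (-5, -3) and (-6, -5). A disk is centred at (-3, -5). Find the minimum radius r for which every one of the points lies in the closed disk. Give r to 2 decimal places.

The required radius is the distance from (-3, -5) to the farthest point.
Squared distances: 4, 101, 185, 242, 8, 9.
Maximum is 242, attained at (8, 6).
r = √242 ≈ 15.56.

15.56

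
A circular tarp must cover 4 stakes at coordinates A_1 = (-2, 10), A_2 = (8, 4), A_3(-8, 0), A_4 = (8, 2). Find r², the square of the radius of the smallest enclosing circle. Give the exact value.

68

A smallest enclosing disk is always determined by at most three of the input points on its boundary.
The farthest pair is A_2–A_3 with squared distance 272. The circle on this segment as diameter has centre (0, 2) and r² = 272/4 = 68.
Check A_1: distance² to centre = 68 ≤ 68, so it lies inside.
All remaining points lie in this disk, and no smaller disk contains both endpoints, so this is the minimum enclosing circle.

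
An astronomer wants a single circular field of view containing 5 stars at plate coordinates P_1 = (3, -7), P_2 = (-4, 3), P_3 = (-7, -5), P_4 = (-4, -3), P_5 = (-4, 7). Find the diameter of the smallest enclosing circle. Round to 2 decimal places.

15.67

The minimum enclosing circle of a finite set is fixed by two of the points (as a diameter) or three (as a circumcircle).
The minimum enclosing circle is determined by three boundary points: P_1, P_3, P_5.
Their circumcentre is (-5/6, -1/6) with r² = 1105/18.
The farthest remaining point P_2 is at distance² 361/18 ≤ 1105/18.
Diameter = 2r = 2√(1105/18) ≈ 15.67.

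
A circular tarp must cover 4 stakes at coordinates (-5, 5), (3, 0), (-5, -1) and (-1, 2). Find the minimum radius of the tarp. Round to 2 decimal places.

4.75

The minimum enclosing circle is determined by three boundary points: (-5, 5), (3, 0), (-5, -1).
Their circumcentre is (-1.3125, 2) with r² = 22.59765625.
The farthest remaining point (-1, 2) is at distance² 0.09765625 ≤ 22.59765625.
r = √(22.59765625) ≈ 4.75.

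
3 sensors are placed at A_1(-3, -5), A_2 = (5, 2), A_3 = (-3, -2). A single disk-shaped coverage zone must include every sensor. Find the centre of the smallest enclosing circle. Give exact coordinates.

(1, -1.5)

Side lengths²: A_1A_2² = 113, A_1A_3² = 9, A_2A_3² = 80.
Since A_1A_2² = 113 ≥ 80 + 9 = 89, the angle opposite A_1A_2 is not acute, so the smallest enclosing circle has A_1A_2 as diameter.
Centre = midpoint of A_1A_2 = (1, -1.5), r² = 113/4 = 28.25.
Centre = (1, -1.5).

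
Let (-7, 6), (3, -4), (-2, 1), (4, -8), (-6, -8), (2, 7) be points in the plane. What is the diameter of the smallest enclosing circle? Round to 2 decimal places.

17.80

The minimum enclosing circle of a finite set is fixed by two of the points (as a diameter) or three (as a circumcircle).
The farthest pair is (-7, 6)–(4, -8) with squared distance 317. The circle on this segment as diameter has centre (-1.5, -1) and r² = 317/4 = 79.25.
Check (3, -4): distance² to centre = 29.25 ≤ 79.25, so it lies inside.
All remaining points lie in this disk, and no smaller disk contains both endpoints, so this is the minimum enclosing circle.
Diameter = 2r = 2√(79.25) ≈ 17.80.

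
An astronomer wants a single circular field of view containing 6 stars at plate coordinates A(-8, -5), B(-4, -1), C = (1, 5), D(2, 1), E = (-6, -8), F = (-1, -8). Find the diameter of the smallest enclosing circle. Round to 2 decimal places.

14.76

A smallest enclosing disk is always determined by at most three of the input points on its boundary.
The farthest pair is C–E with squared distance 218. The circle on this segment as diameter has centre (-2.5, -1.5) and r² = 218/4 = 54.5.
Check A: distance² to centre = 42.5 ≤ 54.5, so it lies inside.
All remaining points lie in this disk, and no smaller disk contains both endpoints, so this is the minimum enclosing circle.
Diameter = 2r = 2√(54.5) ≈ 14.76.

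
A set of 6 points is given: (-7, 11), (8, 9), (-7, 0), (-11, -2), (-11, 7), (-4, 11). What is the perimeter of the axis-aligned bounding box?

64

Width = max x − min x = 8 − (-11) = 19.
Height = max y − min y = 11 − (-2) = 13.
Perimeter = 2(19 + 13) = 64.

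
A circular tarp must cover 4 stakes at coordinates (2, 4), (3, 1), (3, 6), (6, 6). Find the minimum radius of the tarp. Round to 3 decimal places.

2.915

A smallest enclosing disk is always determined by at most three of the input points on its boundary.
The farthest pair is (3, 1)–(6, 6) with squared distance 34. The circle on this segment as diameter has centre (4.5, 3.5) and r² = 34/4 = 8.5.
Check (2, 4): distance² to centre = 6.5 ≤ 8.5, so it lies inside.
All remaining points lie in this disk, and no smaller disk contains both endpoints, so this is the minimum enclosing circle.
r = √(8.5) ≈ 2.915.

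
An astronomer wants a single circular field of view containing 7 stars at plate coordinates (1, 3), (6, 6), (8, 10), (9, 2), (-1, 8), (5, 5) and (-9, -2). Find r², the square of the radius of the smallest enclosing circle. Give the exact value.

108.25

The minimum enclosing circle of a finite set is fixed by two of the points (as a diameter) or three (as a circumcircle).
The farthest pair is (8, 10)–(-9, -2) with squared distance 433. The circle on this segment as diameter has centre (-0.5, 4) and r² = 433/4 = 108.25.
Check (1, 3): distance² to centre = 3.25 ≤ 108.25, so it lies inside.
All remaining points lie in this disk, and no smaller disk contains both endpoints, so this is the minimum enclosing circle.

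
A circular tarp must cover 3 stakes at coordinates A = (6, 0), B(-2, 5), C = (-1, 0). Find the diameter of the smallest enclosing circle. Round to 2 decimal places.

9.43

Side lengths²: AB² = 89, AC² = 49, BC² = 26.
Since AB² = 89 ≥ 49 + 26 = 75, the angle opposite AB is not acute, so the smallest enclosing circle has AB as diameter.
Centre = midpoint of AB = (2, 2.5), r² = 89/4 = 22.25.
Diameter = 2r = 2√(22.25) ≈ 9.43.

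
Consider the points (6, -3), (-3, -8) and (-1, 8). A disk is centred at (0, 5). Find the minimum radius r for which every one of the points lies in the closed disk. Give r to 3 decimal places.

13.342

The required radius is the distance from (0, 5) to the farthest point.
Squared distances: 100, 178, 10.
Maximum is 178, attained at (-3, -8).
r = √178 ≈ 13.342.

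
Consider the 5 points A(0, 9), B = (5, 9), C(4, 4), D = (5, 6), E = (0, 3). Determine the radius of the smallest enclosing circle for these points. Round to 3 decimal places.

The farthest pair is B–E with squared distance 61. The circle on this segment as diameter has centre (2.5, 6) and r² = 61/4 = 15.25.
Check A: distance² to centre = 15.25 ≤ 15.25, so it lies inside.
All remaining points lie in this disk, and no smaller disk contains both endpoints, so this is the minimum enclosing circle.
r = √(15.25) ≈ 3.905.

3.905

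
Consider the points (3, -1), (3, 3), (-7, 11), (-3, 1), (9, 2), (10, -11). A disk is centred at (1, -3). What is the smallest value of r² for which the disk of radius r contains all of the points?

260

The required radius is the distance from (1, -3) to the farthest point.
Squared distances: 8, 40, 260, 32, 89, 145.
Maximum is 260, attained at (-7, 11).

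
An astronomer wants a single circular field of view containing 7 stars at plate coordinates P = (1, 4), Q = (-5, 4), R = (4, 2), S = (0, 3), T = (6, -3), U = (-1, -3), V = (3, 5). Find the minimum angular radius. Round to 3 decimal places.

6.519

The minimum enclosing circle of a finite set is fixed by two of the points (as a diameter) or three (as a circumcircle).
The farthest pair is Q–T with squared distance 170. The circle on this segment as diameter has centre (0.5, 0.5) and r² = 170/4 = 42.5.
Check P: distance² to centre = 12.5 ≤ 42.5, so it lies inside.
All remaining points lie in this disk, and no smaller disk contains both endpoints, so this is the minimum enclosing circle.
r = √(42.5) ≈ 6.519.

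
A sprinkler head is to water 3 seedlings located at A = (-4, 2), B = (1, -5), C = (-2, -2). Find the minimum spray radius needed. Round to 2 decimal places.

4.30

Side lengths²: AB² = 74, AC² = 20, BC² = 18.
Since AB² = 74 ≥ 20 + 18 = 38, the angle opposite AB is not acute, so the smallest enclosing circle has AB as diameter.
Centre = midpoint of AB = (-1.5, -1.5), r² = 74/4 = 18.5.
r = √(18.5) ≈ 4.30.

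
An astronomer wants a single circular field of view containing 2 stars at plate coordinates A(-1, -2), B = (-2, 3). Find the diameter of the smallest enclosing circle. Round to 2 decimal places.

5.10

The smallest circle enclosing two points has them as diameter endpoints.
Centre = midpoint = (-1.5, 0.5); r² = |AB|²/4 = 26/4 = 6.5.
Diameter = 2r = 2√(6.5) ≈ 5.10.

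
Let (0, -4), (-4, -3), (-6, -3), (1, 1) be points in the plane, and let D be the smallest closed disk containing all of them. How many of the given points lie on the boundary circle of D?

The farthest pair is (-6, -3)–(1, 1) with squared distance 65. The circle on this segment as diameter has centre (-2.5, -1) and r² = 65/4 = 16.25.
Check (0, -4): distance² to centre = 15.25 ≤ 16.25, so it lies inside.
All remaining points lie in this disk, and no smaller disk contains both endpoints, so this is the minimum enclosing circle.
The points at distance exactly r from the centre are (-6, -3), (1, 1) — 2 points.

2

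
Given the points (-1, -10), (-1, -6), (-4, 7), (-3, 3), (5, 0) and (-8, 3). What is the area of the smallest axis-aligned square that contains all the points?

289

The bounding box has width 13 and height 17.
An axis-aligned square enclosing the set must have side ≥ max(width, height).
So the minimum side is max(13, 17) = 17.
Area = 17² = 289.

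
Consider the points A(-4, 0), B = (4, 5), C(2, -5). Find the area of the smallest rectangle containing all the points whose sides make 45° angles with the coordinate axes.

In coordinates u = x + y, v = x − y the rectangle is axis-aligned; the map (x,y)→(u,v) scales areas by 2.
u-values: -4, 9, -3; range = 9 − (-4) = 13.
v-values: -4, -1, 7; range = 7 − (-4) = 11.
Area = (13 × 11) / 2 = 71.5.

71.5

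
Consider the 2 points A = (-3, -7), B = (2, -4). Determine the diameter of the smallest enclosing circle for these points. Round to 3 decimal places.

The smallest circle enclosing two points has them as diameter endpoints.
Centre = midpoint = (-0.5, -5.5); r² = |AB|²/4 = 34/4 = 8.5.
Diameter = 2r = 2√(8.5) ≈ 5.831.

5.831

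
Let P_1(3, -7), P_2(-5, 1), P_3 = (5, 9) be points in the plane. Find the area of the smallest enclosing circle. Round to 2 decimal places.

206.72

Side lengths²: P_1P_2² = 128, P_1P_3² = 260, P_2P_3² = 164.
Since P_1P_3² = 260 < 164 + 128 = 292, the triangle is acute, so the smallest enclosing circle is the circumcircle.
Circumcentre = (28/9, 10/9), r² = 5330/81.
Area = π·r² = π·5330/81 ≈ 206.72.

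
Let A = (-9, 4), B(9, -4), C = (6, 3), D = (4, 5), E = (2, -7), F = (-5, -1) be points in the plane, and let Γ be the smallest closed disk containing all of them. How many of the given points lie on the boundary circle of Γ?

A smallest enclosing disk is always determined by at most three of the input points on its boundary.
The farthest pair is A–B with squared distance 388. The circle on this segment as diameter has centre (0, 0) and r² = 388/4 = 97.
Check C: distance² to centre = 45 ≤ 97, so it lies inside.
All remaining points lie in this disk, and no smaller disk contains both endpoints, so this is the minimum enclosing circle.
The points at distance exactly r from the centre are A, B — 2 points.

2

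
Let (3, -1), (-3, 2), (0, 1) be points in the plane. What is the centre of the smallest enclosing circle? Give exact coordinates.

(0, 0.5)

Call the three points A, B, C in the order given.
Side lengths²: AB² = 45, AC² = 13, BC² = 10.
Since AB² = 45 ≥ 13 + 10 = 23, the angle opposite AB is not acute, so the smallest enclosing circle has AB as diameter.
Centre = midpoint of AB = (0, 0.5), r² = 45/4 = 11.25.
Centre = (0, 0.5).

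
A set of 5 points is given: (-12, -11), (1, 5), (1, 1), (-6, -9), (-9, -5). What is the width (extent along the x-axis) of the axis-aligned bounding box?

13

max x = 1, min x = -12, so width = 13.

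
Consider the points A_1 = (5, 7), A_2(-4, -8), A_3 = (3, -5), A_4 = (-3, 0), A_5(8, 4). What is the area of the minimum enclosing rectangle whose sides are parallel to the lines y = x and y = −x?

In coordinates u = x + y, v = x − y the rectangle is axis-aligned; the map (x,y)→(u,v) scales areas by 2.
u-values: 12, -12, -2, -3, 12; range = 12 − (-12) = 24.
v-values: -2, 4, 8, -3, 4; range = 8 − (-3) = 11.
Area = (24 × 11) / 2 = 132.

132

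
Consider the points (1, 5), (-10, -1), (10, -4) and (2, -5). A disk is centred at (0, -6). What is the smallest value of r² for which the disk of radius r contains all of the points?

The required radius is the distance from (0, -6) to the farthest point.
Squared distances: 122, 125, 104, 5.
Maximum is 125, attained at (-10, -1).

125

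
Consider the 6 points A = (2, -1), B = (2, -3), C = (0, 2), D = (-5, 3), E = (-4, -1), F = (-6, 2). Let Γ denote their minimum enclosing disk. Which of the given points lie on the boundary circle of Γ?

The farthest pair is B–F with squared distance 89. The circle on this segment as diameter has centre (-2, -0.5) and r² = 89/4 = 22.25.
Check A: distance² to centre = 16.25 ≤ 22.25, so it lies inside.
All remaining points lie in this disk, and no smaller disk contains both endpoints, so this is the minimum enclosing circle.
The points at distance exactly r from the centre are B, F — 2 points.

B, F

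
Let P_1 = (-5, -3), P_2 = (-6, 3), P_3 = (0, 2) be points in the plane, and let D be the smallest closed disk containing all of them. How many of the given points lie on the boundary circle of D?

3

Side lengths²: P_1P_2² = 37, P_1P_3² = 50, P_2P_3² = 37.
Since P_1P_3² = 50 < 37 + 37 = 74, the triangle is acute, so the smallest enclosing circle is the circumcircle.
Circumcentre = (-47/14, 5/14), r² = 1369/98.
The points at distance exactly r from the centre are P_1, P_2, P_3 — 3 points.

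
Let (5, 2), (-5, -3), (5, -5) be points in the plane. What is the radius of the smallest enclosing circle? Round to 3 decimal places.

5.701

Call the three points A, B, C in the order given.
Side lengths²: AB² = 125, AC² = 49, BC² = 104.
Since AB² = 125 < 104 + 49 = 153, the triangle is acute, so the smallest enclosing circle is the circumcircle.
Circumcentre = (0.5, -1.5), r² = 32.5.
r = √(32.5) ≈ 5.701.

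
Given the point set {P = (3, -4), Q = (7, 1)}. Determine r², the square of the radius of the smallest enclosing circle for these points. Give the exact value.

10.25

The smallest circle enclosing two points has them as diameter endpoints.
Centre = midpoint = (5, -1.5); r² = |PQ|²/4 = 41/4 = 10.25.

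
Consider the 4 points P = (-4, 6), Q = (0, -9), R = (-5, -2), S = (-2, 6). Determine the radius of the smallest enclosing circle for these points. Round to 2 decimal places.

The farthest pair is P–Q with squared distance 241. The circle on this segment as diameter has centre (-2, -1.5) and r² = 241/4 = 60.25.
Check R: distance² to centre = 9.25 ≤ 60.25, so it lies inside.
All remaining points lie in this disk, and no smaller disk contains both endpoints, so this is the minimum enclosing circle.
r = √(60.25) ≈ 7.76.

7.76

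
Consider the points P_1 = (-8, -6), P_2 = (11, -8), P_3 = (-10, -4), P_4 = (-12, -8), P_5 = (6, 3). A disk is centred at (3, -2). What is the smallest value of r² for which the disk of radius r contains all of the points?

The required radius is the distance from (3, -2) to the farthest point.
Squared distances: 137, 100, 173, 261, 34.
Maximum is 261, attained at P_4.

261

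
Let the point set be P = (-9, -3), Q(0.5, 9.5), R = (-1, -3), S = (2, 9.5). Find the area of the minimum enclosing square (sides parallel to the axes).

The bounding box has width 11 and height 12.5.
An axis-aligned square enclosing the set must have side ≥ max(width, height).
So the minimum side is max(11, 12.5) = 12.5.
Area = 12.5² = 156.25.

156.25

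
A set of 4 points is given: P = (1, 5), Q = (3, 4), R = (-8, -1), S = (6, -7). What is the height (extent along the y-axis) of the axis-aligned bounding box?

max y = 5, min y = -7, so height = 12.

12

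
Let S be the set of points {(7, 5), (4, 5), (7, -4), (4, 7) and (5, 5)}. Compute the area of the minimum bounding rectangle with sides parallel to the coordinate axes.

x ranges over [4, 7], width 3.
y ranges over [-4, 7], height 11.
Area = 3 × 11 = 33.

33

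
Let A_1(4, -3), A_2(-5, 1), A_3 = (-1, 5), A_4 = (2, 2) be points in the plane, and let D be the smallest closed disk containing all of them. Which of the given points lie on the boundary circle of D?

A_1, A_2, A_3

By Welzl's lemma the MEC is supported by two points (diametrically opposite) or three points (on a circumcircle).
The minimum enclosing circle is determined by three boundary points: A_1, A_2, A_3.
Their circumcentre is (-1/26, 1/26) with r² = 8633/338.
The farthest remaining point A_4 is at distance² 2705/338 ≤ 8633/338.
The points at distance exactly r from the centre are A_1, A_2, A_3 — 3 points.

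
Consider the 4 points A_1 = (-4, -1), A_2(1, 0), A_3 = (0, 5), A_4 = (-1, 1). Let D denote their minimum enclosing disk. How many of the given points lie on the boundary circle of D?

By Welzl's lemma the MEC is supported by two points (diametrically opposite) or three points (on a circumcircle).
The farthest pair is A_1–A_3 with squared distance 52. The circle on this segment as diameter has centre (-2, 2) and r² = 52/4 = 13.
Check A_2: distance² to centre = 13 ≤ 13, so it lies inside.
All remaining points lie in this disk, and no smaller disk contains both endpoints, so this is the minimum enclosing circle.
The points at distance exactly r from the centre are A_1, A_2, A_3 — 3 points.

3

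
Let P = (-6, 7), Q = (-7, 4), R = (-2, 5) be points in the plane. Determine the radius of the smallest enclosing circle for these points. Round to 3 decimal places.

Side lengths²: PQ² = 10, PR² = 20, QR² = 26.
Since QR² = 26 < 20 + 10 = 30, the triangle is acute, so the smallest enclosing circle is the circumcircle.
Circumcentre = (-32/7, 34/7), r² = 325/49.
r = √(325/49) ≈ 2.575.

2.575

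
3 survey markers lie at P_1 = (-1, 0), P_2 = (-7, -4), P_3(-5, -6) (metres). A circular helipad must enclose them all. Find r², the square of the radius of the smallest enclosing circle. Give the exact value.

13.52

Side lengths²: P_1P_2² = 52, P_1P_3² = 52, P_2P_3² = 8.
Since P_1P_3² = 52 < 52 + 8 = 60, the triangle is acute, so the smallest enclosing circle is the circumcircle.
Circumcentre = (-3.6, -2.6), r² = 13.52.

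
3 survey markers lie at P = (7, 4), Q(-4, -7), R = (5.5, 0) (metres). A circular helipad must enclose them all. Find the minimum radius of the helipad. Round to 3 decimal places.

Side lengths²: PQ² = 242, PR² = 18.25, QR² = 139.25.
Since PQ² = 242 ≥ 139.25 + 18.25 = 157.5, the angle opposite PQ is not acute, so the smallest enclosing circle has PQ as diameter.
Centre = midpoint of PQ = (1.5, -1.5), r² = 242/4 = 60.5.
r = √(60.5) ≈ 7.778.

7.778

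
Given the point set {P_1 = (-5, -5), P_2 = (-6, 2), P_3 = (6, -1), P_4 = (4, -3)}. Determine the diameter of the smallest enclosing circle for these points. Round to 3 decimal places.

12.639

A smallest enclosing disk is always determined by at most three of the input points on its boundary.
The minimum enclosing circle is determined by three boundary points: P_1, P_2, P_3.
Their circumcentre is (-17/54, -41/54) with r² = 58225/1458.
The farthest remaining point P_4 is at distance² 34465/1458 ≤ 58225/1458.
Diameter = 2r = 2√(58225/1458) ≈ 12.639.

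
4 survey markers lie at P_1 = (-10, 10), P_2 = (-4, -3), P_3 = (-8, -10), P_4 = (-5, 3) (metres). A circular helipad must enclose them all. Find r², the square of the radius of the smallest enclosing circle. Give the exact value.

A smallest enclosing disk is always determined by at most three of the input points on its boundary.
The farthest pair is P_1–P_3 with squared distance 404. The circle on this segment as diameter has centre (-9, 0) and r² = 404/4 = 101.
Check P_2: distance² to centre = 34 ≤ 101, so it lies inside.
All remaining points lie in this disk, and no smaller disk contains both endpoints, so this is the minimum enclosing circle.

101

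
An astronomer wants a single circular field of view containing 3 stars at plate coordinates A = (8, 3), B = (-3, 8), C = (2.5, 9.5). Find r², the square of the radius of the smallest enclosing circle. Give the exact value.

Side lengths²: AB² = 146, AC² = 72.5, BC² = 32.5.
Since AB² = 146 ≥ 72.5 + 32.5 = 105, the angle opposite AB is not acute, so the smallest enclosing circle has AB as diameter.
Centre = midpoint of AB = (2.5, 5.5), r² = 146/4 = 36.5.

36.5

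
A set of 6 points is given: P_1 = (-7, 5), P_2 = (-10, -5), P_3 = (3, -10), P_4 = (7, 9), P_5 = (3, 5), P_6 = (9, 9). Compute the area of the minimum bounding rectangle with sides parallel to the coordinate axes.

361

x ranges over [-10, 9], width 19.
y ranges over [-10, 9], height 19.
Area = 19 × 19 = 361.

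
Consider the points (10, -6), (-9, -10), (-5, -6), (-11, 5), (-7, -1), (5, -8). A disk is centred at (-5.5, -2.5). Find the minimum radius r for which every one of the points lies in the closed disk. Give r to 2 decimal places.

The required radius is the distance from (-5.5, -2.5) to the farthest point.
Squared distances: 252.5, 68.5, 12.5, 86.5, 4.5, 140.5.
Maximum is 252.5, attained at (10, -6).
r = √(252.5) ≈ 15.89.

15.89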